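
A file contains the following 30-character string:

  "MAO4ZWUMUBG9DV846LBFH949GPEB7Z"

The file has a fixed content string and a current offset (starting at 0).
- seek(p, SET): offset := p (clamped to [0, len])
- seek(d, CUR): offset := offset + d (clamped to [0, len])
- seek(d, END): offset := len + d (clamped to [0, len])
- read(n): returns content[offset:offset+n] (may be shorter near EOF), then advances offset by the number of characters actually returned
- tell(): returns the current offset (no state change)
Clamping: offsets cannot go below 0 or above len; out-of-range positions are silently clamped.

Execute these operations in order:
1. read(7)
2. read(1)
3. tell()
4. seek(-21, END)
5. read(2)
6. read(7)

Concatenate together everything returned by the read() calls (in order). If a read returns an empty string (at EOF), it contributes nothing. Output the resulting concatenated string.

After 1 (read(7)): returned 'MAO4ZWU', offset=7
After 2 (read(1)): returned 'M', offset=8
After 3 (tell()): offset=8
After 4 (seek(-21, END)): offset=9
After 5 (read(2)): returned 'BG', offset=11
After 6 (read(7)): returned '9DV846L', offset=18

Answer: MAO4ZWUMBG9DV846L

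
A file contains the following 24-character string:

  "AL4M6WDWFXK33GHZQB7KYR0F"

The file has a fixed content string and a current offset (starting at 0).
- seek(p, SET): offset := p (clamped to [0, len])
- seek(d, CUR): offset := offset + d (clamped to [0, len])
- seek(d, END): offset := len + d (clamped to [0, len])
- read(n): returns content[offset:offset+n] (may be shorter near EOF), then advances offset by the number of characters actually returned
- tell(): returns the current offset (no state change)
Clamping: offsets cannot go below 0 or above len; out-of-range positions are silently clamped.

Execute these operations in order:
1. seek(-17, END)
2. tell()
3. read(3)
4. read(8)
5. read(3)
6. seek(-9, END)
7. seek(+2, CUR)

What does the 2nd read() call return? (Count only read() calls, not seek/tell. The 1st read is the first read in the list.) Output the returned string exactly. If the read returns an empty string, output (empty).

After 1 (seek(-17, END)): offset=7
After 2 (tell()): offset=7
After 3 (read(3)): returned 'WFX', offset=10
After 4 (read(8)): returned 'K33GHZQB', offset=18
After 5 (read(3)): returned '7KY', offset=21
After 6 (seek(-9, END)): offset=15
After 7 (seek(+2, CUR)): offset=17

Answer: K33GHZQB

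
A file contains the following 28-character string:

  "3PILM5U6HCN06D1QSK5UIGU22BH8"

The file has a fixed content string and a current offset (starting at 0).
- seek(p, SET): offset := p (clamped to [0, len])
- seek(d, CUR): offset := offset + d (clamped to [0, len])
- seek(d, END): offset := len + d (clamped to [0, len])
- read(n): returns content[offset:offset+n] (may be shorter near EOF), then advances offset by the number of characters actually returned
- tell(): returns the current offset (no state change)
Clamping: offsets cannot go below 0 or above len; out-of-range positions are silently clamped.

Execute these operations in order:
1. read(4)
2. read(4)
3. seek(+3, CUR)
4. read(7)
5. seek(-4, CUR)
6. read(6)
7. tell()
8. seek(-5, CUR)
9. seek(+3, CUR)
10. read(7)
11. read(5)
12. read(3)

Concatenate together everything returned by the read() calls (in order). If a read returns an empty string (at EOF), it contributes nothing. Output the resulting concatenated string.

Answer: 3PILM5U606D1QSK1QSK5U5UIGU22BH8

Derivation:
After 1 (read(4)): returned '3PIL', offset=4
After 2 (read(4)): returned 'M5U6', offset=8
After 3 (seek(+3, CUR)): offset=11
After 4 (read(7)): returned '06D1QSK', offset=18
After 5 (seek(-4, CUR)): offset=14
After 6 (read(6)): returned '1QSK5U', offset=20
After 7 (tell()): offset=20
After 8 (seek(-5, CUR)): offset=15
After 9 (seek(+3, CUR)): offset=18
After 10 (read(7)): returned '5UIGU22', offset=25
After 11 (read(5)): returned 'BH8', offset=28
After 12 (read(3)): returned '', offset=28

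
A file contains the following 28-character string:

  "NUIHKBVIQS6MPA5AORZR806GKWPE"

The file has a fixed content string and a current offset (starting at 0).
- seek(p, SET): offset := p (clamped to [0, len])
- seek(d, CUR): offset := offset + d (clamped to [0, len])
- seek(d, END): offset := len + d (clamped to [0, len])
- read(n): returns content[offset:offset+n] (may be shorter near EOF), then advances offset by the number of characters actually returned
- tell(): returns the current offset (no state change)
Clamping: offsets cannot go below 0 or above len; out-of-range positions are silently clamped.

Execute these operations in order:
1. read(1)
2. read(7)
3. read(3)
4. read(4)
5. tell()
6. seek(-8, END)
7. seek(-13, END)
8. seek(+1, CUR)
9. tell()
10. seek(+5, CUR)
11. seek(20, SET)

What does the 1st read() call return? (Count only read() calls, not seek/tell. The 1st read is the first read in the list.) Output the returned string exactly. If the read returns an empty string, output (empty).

Answer: N

Derivation:
After 1 (read(1)): returned 'N', offset=1
After 2 (read(7)): returned 'UIHKBVI', offset=8
After 3 (read(3)): returned 'QS6', offset=11
After 4 (read(4)): returned 'MPA5', offset=15
After 5 (tell()): offset=15
After 6 (seek(-8, END)): offset=20
After 7 (seek(-13, END)): offset=15
After 8 (seek(+1, CUR)): offset=16
After 9 (tell()): offset=16
After 10 (seek(+5, CUR)): offset=21
After 11 (seek(20, SET)): offset=20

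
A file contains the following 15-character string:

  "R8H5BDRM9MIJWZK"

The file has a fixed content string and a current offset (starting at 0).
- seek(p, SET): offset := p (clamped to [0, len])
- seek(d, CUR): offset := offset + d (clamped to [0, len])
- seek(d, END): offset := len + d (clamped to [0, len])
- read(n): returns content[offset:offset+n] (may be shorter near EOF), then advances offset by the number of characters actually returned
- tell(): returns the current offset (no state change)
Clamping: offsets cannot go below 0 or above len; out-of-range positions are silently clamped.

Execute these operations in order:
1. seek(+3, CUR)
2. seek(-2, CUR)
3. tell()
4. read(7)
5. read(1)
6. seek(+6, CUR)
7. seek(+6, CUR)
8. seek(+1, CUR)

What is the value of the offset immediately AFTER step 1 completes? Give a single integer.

Answer: 3

Derivation:
After 1 (seek(+3, CUR)): offset=3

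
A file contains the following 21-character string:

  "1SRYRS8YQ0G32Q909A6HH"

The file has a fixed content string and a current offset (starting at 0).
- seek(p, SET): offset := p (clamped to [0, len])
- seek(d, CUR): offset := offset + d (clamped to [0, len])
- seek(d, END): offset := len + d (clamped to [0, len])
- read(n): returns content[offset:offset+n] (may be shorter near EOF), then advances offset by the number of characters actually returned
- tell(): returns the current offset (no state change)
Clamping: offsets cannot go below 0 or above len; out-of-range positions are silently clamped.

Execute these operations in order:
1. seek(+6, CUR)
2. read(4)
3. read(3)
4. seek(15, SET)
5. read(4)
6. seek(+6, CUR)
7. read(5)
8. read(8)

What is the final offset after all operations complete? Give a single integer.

Answer: 21

Derivation:
After 1 (seek(+6, CUR)): offset=6
After 2 (read(4)): returned '8YQ0', offset=10
After 3 (read(3)): returned 'G32', offset=13
After 4 (seek(15, SET)): offset=15
After 5 (read(4)): returned '09A6', offset=19
After 6 (seek(+6, CUR)): offset=21
After 7 (read(5)): returned '', offset=21
After 8 (read(8)): returned '', offset=21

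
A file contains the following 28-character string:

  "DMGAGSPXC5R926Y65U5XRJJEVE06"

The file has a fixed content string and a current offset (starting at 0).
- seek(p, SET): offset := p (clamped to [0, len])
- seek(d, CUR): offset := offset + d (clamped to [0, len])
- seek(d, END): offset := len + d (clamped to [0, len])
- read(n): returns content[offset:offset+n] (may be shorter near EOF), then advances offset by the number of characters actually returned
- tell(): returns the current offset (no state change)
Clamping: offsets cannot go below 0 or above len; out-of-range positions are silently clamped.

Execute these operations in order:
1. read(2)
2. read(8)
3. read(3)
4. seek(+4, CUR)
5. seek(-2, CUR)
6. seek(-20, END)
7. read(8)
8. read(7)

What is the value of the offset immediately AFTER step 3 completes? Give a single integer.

After 1 (read(2)): returned 'DM', offset=2
After 2 (read(8)): returned 'GAGSPXC5', offset=10
After 3 (read(3)): returned 'R92', offset=13

Answer: 13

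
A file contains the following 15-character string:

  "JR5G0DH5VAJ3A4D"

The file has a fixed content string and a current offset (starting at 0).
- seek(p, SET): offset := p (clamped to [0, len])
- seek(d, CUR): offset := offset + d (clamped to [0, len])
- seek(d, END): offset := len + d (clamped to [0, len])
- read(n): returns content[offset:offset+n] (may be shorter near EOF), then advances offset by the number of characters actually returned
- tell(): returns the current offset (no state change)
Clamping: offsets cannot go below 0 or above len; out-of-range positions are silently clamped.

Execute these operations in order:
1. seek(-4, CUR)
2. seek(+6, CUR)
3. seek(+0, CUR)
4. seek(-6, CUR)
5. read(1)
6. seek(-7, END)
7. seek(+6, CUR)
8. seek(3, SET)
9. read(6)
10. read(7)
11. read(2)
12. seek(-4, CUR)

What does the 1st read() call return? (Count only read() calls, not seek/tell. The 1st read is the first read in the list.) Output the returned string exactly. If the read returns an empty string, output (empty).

Answer: J

Derivation:
After 1 (seek(-4, CUR)): offset=0
After 2 (seek(+6, CUR)): offset=6
After 3 (seek(+0, CUR)): offset=6
After 4 (seek(-6, CUR)): offset=0
After 5 (read(1)): returned 'J', offset=1
After 6 (seek(-7, END)): offset=8
After 7 (seek(+6, CUR)): offset=14
After 8 (seek(3, SET)): offset=3
After 9 (read(6)): returned 'G0DH5V', offset=9
After 10 (read(7)): returned 'AJ3A4D', offset=15
After 11 (read(2)): returned '', offset=15
After 12 (seek(-4, CUR)): offset=11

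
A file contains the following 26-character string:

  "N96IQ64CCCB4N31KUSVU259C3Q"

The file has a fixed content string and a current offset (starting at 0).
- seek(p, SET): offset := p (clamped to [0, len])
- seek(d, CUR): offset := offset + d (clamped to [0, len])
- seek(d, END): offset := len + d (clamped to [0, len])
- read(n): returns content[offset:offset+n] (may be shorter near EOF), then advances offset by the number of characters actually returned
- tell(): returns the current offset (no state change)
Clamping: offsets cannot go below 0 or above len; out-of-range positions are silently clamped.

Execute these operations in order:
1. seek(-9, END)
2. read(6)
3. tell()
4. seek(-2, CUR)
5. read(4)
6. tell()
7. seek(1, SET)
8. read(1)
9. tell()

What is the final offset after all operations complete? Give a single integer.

Answer: 2

Derivation:
After 1 (seek(-9, END)): offset=17
After 2 (read(6)): returned 'SVU259', offset=23
After 3 (tell()): offset=23
After 4 (seek(-2, CUR)): offset=21
After 5 (read(4)): returned '59C3', offset=25
After 6 (tell()): offset=25
After 7 (seek(1, SET)): offset=1
After 8 (read(1)): returned '9', offset=2
After 9 (tell()): offset=2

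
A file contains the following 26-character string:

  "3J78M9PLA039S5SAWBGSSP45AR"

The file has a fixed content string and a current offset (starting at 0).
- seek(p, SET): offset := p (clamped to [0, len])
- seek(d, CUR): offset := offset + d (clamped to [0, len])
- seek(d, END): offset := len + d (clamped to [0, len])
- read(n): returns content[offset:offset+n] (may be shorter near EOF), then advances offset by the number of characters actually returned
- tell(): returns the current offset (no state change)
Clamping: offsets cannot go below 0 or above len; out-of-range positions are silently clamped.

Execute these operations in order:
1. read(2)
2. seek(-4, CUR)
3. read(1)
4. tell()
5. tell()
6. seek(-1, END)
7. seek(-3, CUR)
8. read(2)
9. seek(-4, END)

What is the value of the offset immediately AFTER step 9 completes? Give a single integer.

Answer: 22

Derivation:
After 1 (read(2)): returned '3J', offset=2
After 2 (seek(-4, CUR)): offset=0
After 3 (read(1)): returned '3', offset=1
After 4 (tell()): offset=1
After 5 (tell()): offset=1
After 6 (seek(-1, END)): offset=25
After 7 (seek(-3, CUR)): offset=22
After 8 (read(2)): returned '45', offset=24
After 9 (seek(-4, END)): offset=22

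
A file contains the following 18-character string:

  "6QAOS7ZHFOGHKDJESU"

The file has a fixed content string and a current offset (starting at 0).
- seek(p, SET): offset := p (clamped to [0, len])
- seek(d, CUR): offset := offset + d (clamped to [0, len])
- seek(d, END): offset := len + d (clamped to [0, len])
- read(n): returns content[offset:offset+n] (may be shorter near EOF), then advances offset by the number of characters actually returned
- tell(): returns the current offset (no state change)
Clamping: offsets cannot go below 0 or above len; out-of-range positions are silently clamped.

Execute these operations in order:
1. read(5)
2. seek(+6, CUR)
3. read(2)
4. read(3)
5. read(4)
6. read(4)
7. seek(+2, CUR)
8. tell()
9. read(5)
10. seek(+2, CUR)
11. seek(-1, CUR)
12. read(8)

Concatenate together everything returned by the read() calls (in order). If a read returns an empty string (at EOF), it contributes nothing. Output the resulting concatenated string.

Answer: 6QAOSHKDJESUU

Derivation:
After 1 (read(5)): returned '6QAOS', offset=5
After 2 (seek(+6, CUR)): offset=11
After 3 (read(2)): returned 'HK', offset=13
After 4 (read(3)): returned 'DJE', offset=16
After 5 (read(4)): returned 'SU', offset=18
After 6 (read(4)): returned '', offset=18
After 7 (seek(+2, CUR)): offset=18
After 8 (tell()): offset=18
After 9 (read(5)): returned '', offset=18
After 10 (seek(+2, CUR)): offset=18
After 11 (seek(-1, CUR)): offset=17
After 12 (read(8)): returned 'U', offset=18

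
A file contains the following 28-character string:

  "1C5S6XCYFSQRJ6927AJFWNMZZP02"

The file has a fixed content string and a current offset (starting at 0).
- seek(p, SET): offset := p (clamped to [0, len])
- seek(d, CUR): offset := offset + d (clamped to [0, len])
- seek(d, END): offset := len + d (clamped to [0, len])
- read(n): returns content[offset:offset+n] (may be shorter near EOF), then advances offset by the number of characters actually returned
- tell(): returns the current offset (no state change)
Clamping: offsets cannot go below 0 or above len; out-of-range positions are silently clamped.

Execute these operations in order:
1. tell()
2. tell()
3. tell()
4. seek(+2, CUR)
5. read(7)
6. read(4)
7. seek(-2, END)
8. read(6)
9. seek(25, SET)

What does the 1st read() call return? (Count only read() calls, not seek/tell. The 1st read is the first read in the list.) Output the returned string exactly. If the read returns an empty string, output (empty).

Answer: 5S6XCYF

Derivation:
After 1 (tell()): offset=0
After 2 (tell()): offset=0
After 3 (tell()): offset=0
After 4 (seek(+2, CUR)): offset=2
After 5 (read(7)): returned '5S6XCYF', offset=9
After 6 (read(4)): returned 'SQRJ', offset=13
After 7 (seek(-2, END)): offset=26
After 8 (read(6)): returned '02', offset=28
After 9 (seek(25, SET)): offset=25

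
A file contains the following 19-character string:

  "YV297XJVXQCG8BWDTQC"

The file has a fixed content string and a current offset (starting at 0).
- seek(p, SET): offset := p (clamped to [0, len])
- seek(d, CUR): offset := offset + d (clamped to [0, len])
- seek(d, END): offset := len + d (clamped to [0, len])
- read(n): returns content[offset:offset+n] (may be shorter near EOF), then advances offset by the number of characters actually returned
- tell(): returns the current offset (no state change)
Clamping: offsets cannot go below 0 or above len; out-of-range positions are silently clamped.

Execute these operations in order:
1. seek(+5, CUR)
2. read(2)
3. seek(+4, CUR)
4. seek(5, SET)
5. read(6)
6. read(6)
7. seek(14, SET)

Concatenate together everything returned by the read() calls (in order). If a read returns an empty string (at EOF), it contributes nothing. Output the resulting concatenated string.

Answer: XJXJVXQCG8BWDT

Derivation:
After 1 (seek(+5, CUR)): offset=5
After 2 (read(2)): returned 'XJ', offset=7
After 3 (seek(+4, CUR)): offset=11
After 4 (seek(5, SET)): offset=5
After 5 (read(6)): returned 'XJVXQC', offset=11
After 6 (read(6)): returned 'G8BWDT', offset=17
After 7 (seek(14, SET)): offset=14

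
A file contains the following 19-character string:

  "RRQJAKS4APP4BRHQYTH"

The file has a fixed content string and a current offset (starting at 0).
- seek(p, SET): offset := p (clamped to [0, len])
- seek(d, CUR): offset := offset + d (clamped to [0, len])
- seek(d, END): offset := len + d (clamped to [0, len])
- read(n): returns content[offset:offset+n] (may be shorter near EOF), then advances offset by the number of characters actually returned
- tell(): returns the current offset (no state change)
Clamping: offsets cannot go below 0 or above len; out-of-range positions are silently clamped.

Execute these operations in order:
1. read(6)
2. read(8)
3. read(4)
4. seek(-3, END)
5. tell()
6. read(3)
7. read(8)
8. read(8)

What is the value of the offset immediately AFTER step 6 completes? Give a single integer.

After 1 (read(6)): returned 'RRQJAK', offset=6
After 2 (read(8)): returned 'S4APP4BR', offset=14
After 3 (read(4)): returned 'HQYT', offset=18
After 4 (seek(-3, END)): offset=16
After 5 (tell()): offset=16
After 6 (read(3)): returned 'YTH', offset=19

Answer: 19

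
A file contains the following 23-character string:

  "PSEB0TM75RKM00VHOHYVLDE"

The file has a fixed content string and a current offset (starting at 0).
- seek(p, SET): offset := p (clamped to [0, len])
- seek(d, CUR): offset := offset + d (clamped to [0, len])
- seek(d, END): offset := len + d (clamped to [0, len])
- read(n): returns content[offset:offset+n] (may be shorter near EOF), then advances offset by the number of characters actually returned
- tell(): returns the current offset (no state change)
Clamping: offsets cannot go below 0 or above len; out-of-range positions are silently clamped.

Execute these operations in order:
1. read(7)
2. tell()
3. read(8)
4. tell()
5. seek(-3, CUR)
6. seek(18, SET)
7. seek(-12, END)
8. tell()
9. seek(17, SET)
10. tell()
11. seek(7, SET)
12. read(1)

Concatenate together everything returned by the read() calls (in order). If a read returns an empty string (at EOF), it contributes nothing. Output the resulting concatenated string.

After 1 (read(7)): returned 'PSEB0TM', offset=7
After 2 (tell()): offset=7
After 3 (read(8)): returned '75RKM00V', offset=15
After 4 (tell()): offset=15
After 5 (seek(-3, CUR)): offset=12
After 6 (seek(18, SET)): offset=18
After 7 (seek(-12, END)): offset=11
After 8 (tell()): offset=11
After 9 (seek(17, SET)): offset=17
After 10 (tell()): offset=17
After 11 (seek(7, SET)): offset=7
After 12 (read(1)): returned '7', offset=8

Answer: PSEB0TM75RKM00V7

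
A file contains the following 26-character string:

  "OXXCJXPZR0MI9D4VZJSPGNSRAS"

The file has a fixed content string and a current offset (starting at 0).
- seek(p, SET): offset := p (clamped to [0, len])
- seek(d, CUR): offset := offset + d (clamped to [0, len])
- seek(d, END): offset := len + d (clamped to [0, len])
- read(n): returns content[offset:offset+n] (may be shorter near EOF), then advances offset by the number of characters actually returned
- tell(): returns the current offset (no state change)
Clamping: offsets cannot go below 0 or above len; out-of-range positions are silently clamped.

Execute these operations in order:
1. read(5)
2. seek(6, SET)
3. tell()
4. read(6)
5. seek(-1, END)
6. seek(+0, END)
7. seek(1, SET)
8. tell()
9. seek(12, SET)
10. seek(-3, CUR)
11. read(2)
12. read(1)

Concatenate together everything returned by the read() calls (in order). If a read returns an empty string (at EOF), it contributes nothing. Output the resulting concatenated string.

Answer: OXXCJPZR0MI0MI

Derivation:
After 1 (read(5)): returned 'OXXCJ', offset=5
After 2 (seek(6, SET)): offset=6
After 3 (tell()): offset=6
After 4 (read(6)): returned 'PZR0MI', offset=12
After 5 (seek(-1, END)): offset=25
After 6 (seek(+0, END)): offset=26
After 7 (seek(1, SET)): offset=1
After 8 (tell()): offset=1
After 9 (seek(12, SET)): offset=12
After 10 (seek(-3, CUR)): offset=9
After 11 (read(2)): returned '0M', offset=11
After 12 (read(1)): returned 'I', offset=12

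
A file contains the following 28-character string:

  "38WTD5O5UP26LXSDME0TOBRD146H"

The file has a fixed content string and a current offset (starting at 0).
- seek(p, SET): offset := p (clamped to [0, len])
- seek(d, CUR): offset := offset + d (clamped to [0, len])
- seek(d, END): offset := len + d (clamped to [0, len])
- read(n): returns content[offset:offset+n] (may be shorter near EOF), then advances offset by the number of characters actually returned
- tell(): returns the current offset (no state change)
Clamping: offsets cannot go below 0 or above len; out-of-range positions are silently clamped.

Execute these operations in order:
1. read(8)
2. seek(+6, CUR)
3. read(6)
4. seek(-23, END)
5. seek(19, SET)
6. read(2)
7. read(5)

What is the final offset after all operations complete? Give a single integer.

After 1 (read(8)): returned '38WTD5O5', offset=8
After 2 (seek(+6, CUR)): offset=14
After 3 (read(6)): returned 'SDME0T', offset=20
After 4 (seek(-23, END)): offset=5
After 5 (seek(19, SET)): offset=19
After 6 (read(2)): returned 'TO', offset=21
After 7 (read(5)): returned 'BRD14', offset=26

Answer: 26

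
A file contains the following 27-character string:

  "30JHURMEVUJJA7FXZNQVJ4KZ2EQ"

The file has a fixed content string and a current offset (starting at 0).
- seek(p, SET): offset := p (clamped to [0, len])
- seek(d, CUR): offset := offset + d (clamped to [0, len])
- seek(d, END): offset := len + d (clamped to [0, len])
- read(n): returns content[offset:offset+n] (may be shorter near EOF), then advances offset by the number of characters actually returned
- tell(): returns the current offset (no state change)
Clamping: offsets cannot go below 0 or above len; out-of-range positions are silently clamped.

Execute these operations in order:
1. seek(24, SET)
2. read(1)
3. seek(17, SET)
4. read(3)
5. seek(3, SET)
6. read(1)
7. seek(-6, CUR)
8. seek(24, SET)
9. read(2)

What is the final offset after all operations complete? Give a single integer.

After 1 (seek(24, SET)): offset=24
After 2 (read(1)): returned '2', offset=25
After 3 (seek(17, SET)): offset=17
After 4 (read(3)): returned 'NQV', offset=20
After 5 (seek(3, SET)): offset=3
After 6 (read(1)): returned 'H', offset=4
After 7 (seek(-6, CUR)): offset=0
After 8 (seek(24, SET)): offset=24
After 9 (read(2)): returned '2E', offset=26

Answer: 26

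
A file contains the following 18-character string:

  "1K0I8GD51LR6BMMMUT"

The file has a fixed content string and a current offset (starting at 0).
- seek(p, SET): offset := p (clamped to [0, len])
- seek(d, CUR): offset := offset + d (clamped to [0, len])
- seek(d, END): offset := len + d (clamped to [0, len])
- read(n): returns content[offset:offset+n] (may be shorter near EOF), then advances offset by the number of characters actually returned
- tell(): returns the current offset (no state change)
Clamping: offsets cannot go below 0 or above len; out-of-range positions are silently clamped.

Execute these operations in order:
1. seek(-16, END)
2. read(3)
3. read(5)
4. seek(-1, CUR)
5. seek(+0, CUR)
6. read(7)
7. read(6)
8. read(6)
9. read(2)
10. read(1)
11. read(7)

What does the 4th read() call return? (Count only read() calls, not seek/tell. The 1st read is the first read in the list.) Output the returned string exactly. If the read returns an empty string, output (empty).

After 1 (seek(-16, END)): offset=2
After 2 (read(3)): returned '0I8', offset=5
After 3 (read(5)): returned 'GD51L', offset=10
After 4 (seek(-1, CUR)): offset=9
After 5 (seek(+0, CUR)): offset=9
After 6 (read(7)): returned 'LR6BMMM', offset=16
After 7 (read(6)): returned 'UT', offset=18
After 8 (read(6)): returned '', offset=18
After 9 (read(2)): returned '', offset=18
After 10 (read(1)): returned '', offset=18
After 11 (read(7)): returned '', offset=18

Answer: UT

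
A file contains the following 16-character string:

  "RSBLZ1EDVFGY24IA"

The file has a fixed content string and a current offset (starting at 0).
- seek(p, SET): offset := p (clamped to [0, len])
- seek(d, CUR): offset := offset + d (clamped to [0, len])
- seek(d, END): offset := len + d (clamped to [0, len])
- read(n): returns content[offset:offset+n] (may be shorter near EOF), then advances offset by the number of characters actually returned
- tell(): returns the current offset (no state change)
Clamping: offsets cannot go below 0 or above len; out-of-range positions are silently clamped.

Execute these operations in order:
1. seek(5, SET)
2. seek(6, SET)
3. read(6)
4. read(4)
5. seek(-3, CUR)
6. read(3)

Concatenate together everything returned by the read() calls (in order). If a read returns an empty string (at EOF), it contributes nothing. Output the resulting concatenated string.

After 1 (seek(5, SET)): offset=5
After 2 (seek(6, SET)): offset=6
After 3 (read(6)): returned 'EDVFGY', offset=12
After 4 (read(4)): returned '24IA', offset=16
After 5 (seek(-3, CUR)): offset=13
After 6 (read(3)): returned '4IA', offset=16

Answer: EDVFGY24IA4IA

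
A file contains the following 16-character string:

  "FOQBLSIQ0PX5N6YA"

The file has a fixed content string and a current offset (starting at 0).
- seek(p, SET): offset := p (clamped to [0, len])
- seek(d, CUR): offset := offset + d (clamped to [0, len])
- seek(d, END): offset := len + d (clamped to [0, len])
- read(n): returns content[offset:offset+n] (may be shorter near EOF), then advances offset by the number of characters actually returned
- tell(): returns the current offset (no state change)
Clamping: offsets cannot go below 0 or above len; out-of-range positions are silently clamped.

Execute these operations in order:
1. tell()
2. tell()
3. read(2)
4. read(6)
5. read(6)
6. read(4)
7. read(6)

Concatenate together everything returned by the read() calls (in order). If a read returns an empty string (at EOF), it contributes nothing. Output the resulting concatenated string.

Answer: FOQBLSIQ0PX5N6YA

Derivation:
After 1 (tell()): offset=0
After 2 (tell()): offset=0
After 3 (read(2)): returned 'FO', offset=2
After 4 (read(6)): returned 'QBLSIQ', offset=8
After 5 (read(6)): returned '0PX5N6', offset=14
After 6 (read(4)): returned 'YA', offset=16
After 7 (read(6)): returned '', offset=16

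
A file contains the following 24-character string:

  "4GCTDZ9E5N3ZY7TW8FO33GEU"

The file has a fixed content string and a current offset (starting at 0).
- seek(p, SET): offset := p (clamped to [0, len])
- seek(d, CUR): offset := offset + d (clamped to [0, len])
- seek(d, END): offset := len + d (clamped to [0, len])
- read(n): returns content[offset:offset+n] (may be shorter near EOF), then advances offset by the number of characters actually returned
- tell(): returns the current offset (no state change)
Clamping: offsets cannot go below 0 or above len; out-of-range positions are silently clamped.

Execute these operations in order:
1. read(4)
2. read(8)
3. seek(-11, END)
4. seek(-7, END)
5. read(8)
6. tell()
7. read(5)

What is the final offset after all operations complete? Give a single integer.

Answer: 24

Derivation:
After 1 (read(4)): returned '4GCT', offset=4
After 2 (read(8)): returned 'DZ9E5N3Z', offset=12
After 3 (seek(-11, END)): offset=13
After 4 (seek(-7, END)): offset=17
After 5 (read(8)): returned 'FO33GEU', offset=24
After 6 (tell()): offset=24
After 7 (read(5)): returned '', offset=24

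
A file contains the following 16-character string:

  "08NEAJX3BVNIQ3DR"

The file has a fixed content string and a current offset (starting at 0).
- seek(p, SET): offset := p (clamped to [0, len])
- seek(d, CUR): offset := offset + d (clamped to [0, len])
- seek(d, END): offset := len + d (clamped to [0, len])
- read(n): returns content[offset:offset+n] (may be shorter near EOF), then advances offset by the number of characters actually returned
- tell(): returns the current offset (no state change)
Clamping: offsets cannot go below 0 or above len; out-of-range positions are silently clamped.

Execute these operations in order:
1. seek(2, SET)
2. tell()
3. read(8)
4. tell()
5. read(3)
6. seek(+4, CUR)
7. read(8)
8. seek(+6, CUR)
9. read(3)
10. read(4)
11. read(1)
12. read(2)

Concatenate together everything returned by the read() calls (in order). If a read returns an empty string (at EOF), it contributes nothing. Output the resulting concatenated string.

After 1 (seek(2, SET)): offset=2
After 2 (tell()): offset=2
After 3 (read(8)): returned 'NEAJX3BV', offset=10
After 4 (tell()): offset=10
After 5 (read(3)): returned 'NIQ', offset=13
After 6 (seek(+4, CUR)): offset=16
After 7 (read(8)): returned '', offset=16
After 8 (seek(+6, CUR)): offset=16
After 9 (read(3)): returned '', offset=16
After 10 (read(4)): returned '', offset=16
After 11 (read(1)): returned '', offset=16
After 12 (read(2)): returned '', offset=16

Answer: NEAJX3BVNIQ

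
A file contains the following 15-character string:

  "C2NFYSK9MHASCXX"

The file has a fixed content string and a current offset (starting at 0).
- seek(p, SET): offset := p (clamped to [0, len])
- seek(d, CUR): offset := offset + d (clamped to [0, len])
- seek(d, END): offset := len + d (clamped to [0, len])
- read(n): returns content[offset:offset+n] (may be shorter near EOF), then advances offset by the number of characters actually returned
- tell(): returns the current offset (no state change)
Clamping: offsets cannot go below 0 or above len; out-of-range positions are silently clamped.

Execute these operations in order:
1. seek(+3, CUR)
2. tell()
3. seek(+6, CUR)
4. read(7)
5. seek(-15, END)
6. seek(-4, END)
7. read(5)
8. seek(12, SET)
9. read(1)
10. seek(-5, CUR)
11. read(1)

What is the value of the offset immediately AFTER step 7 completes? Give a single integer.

After 1 (seek(+3, CUR)): offset=3
After 2 (tell()): offset=3
After 3 (seek(+6, CUR)): offset=9
After 4 (read(7)): returned 'HASCXX', offset=15
After 5 (seek(-15, END)): offset=0
After 6 (seek(-4, END)): offset=11
After 7 (read(5)): returned 'SCXX', offset=15

Answer: 15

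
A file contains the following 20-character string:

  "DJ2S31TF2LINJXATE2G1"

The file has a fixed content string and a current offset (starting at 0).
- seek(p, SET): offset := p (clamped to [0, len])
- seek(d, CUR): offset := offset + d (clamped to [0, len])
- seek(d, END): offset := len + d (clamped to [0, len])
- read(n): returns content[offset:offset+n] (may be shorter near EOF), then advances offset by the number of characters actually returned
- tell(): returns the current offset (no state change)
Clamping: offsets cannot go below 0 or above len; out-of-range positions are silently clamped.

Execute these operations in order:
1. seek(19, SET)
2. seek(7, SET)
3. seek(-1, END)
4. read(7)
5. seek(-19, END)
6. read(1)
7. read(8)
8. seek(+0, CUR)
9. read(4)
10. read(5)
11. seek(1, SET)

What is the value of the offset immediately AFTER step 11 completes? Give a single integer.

After 1 (seek(19, SET)): offset=19
After 2 (seek(7, SET)): offset=7
After 3 (seek(-1, END)): offset=19
After 4 (read(7)): returned '1', offset=20
After 5 (seek(-19, END)): offset=1
After 6 (read(1)): returned 'J', offset=2
After 7 (read(8)): returned '2S31TF2L', offset=10
After 8 (seek(+0, CUR)): offset=10
After 9 (read(4)): returned 'INJX', offset=14
After 10 (read(5)): returned 'ATE2G', offset=19
After 11 (seek(1, SET)): offset=1

Answer: 1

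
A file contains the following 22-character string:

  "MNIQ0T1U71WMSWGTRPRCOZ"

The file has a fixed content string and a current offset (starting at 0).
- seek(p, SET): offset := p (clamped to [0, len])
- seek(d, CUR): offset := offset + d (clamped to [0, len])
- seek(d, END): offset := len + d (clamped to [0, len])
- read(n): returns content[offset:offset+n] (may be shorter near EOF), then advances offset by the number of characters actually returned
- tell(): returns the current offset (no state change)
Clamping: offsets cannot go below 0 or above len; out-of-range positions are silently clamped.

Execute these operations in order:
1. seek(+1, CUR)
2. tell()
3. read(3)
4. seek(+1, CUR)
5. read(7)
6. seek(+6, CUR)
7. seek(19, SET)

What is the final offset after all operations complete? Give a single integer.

Answer: 19

Derivation:
After 1 (seek(+1, CUR)): offset=1
After 2 (tell()): offset=1
After 3 (read(3)): returned 'NIQ', offset=4
After 4 (seek(+1, CUR)): offset=5
After 5 (read(7)): returned 'T1U71WM', offset=12
After 6 (seek(+6, CUR)): offset=18
After 7 (seek(19, SET)): offset=19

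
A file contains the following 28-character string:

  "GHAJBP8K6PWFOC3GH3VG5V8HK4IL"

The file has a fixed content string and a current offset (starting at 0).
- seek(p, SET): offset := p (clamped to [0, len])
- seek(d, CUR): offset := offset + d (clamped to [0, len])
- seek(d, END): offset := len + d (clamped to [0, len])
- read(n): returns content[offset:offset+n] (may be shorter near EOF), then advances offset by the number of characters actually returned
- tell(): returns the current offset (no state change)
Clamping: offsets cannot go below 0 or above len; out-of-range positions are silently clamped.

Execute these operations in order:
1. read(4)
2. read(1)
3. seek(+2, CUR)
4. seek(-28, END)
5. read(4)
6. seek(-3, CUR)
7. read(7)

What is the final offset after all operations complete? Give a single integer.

After 1 (read(4)): returned 'GHAJ', offset=4
After 2 (read(1)): returned 'B', offset=5
After 3 (seek(+2, CUR)): offset=7
After 4 (seek(-28, END)): offset=0
After 5 (read(4)): returned 'GHAJ', offset=4
After 6 (seek(-3, CUR)): offset=1
After 7 (read(7)): returned 'HAJBP8K', offset=8

Answer: 8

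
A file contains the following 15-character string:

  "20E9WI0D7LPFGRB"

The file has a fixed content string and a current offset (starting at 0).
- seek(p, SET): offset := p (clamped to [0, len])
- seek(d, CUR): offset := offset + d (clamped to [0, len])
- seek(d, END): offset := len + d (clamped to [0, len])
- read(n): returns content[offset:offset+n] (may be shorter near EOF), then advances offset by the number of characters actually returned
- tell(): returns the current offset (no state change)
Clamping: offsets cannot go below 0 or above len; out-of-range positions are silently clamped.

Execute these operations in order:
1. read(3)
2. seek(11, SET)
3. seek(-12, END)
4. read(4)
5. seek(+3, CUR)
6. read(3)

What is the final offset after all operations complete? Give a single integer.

Answer: 13

Derivation:
After 1 (read(3)): returned '20E', offset=3
After 2 (seek(11, SET)): offset=11
After 3 (seek(-12, END)): offset=3
After 4 (read(4)): returned '9WI0', offset=7
After 5 (seek(+3, CUR)): offset=10
After 6 (read(3)): returned 'PFG', offset=13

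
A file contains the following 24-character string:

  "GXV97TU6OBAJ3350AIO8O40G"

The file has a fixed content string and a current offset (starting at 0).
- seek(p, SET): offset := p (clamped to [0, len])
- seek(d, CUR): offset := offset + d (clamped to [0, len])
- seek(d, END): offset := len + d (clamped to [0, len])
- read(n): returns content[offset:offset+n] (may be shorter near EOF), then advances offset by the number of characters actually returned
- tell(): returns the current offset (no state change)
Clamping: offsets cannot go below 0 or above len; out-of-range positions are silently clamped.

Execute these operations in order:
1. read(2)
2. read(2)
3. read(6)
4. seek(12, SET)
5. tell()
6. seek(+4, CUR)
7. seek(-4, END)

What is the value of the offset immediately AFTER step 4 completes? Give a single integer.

Answer: 12

Derivation:
After 1 (read(2)): returned 'GX', offset=2
After 2 (read(2)): returned 'V9', offset=4
After 3 (read(6)): returned '7TU6OB', offset=10
After 4 (seek(12, SET)): offset=12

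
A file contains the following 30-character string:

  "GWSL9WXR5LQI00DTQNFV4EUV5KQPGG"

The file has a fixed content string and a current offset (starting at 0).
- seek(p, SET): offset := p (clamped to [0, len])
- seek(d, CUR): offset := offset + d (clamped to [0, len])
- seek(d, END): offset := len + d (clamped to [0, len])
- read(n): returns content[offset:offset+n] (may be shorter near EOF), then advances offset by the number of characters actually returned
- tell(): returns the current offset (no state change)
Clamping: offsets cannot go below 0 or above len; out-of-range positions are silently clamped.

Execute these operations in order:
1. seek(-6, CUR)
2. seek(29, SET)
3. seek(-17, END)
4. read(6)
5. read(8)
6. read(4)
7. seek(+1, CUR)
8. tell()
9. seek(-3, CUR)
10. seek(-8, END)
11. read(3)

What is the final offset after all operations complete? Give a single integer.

Answer: 25

Derivation:
After 1 (seek(-6, CUR)): offset=0
After 2 (seek(29, SET)): offset=29
After 3 (seek(-17, END)): offset=13
After 4 (read(6)): returned '0DTQNF', offset=19
After 5 (read(8)): returned 'V4EUV5KQ', offset=27
After 6 (read(4)): returned 'PGG', offset=30
After 7 (seek(+1, CUR)): offset=30
After 8 (tell()): offset=30
After 9 (seek(-3, CUR)): offset=27
After 10 (seek(-8, END)): offset=22
After 11 (read(3)): returned 'UV5', offset=25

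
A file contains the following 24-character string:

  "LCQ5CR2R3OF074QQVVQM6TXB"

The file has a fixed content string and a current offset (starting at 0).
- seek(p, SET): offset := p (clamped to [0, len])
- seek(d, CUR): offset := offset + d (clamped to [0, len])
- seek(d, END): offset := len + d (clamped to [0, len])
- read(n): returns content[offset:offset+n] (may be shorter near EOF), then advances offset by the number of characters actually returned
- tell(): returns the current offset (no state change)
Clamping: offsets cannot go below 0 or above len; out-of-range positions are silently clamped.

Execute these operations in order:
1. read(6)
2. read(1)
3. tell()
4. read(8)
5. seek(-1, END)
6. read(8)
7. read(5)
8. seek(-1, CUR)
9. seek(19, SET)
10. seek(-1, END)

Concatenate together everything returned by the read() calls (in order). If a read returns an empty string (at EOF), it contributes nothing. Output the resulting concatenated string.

After 1 (read(6)): returned 'LCQ5CR', offset=6
After 2 (read(1)): returned '2', offset=7
After 3 (tell()): offset=7
After 4 (read(8)): returned 'R3OF074Q', offset=15
After 5 (seek(-1, END)): offset=23
After 6 (read(8)): returned 'B', offset=24
After 7 (read(5)): returned '', offset=24
After 8 (seek(-1, CUR)): offset=23
After 9 (seek(19, SET)): offset=19
After 10 (seek(-1, END)): offset=23

Answer: LCQ5CR2R3OF074QB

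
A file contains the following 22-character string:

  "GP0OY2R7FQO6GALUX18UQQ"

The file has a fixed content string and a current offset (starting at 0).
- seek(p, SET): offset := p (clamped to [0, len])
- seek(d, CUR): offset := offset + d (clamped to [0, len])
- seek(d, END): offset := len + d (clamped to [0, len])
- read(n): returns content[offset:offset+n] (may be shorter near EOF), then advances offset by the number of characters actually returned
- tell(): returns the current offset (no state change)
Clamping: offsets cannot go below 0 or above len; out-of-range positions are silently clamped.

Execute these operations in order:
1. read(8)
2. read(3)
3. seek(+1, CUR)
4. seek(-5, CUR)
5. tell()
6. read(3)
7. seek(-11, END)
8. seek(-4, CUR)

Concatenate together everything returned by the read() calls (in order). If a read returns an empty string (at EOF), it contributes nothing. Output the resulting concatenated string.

Answer: GP0OY2R7FQO7FQ

Derivation:
After 1 (read(8)): returned 'GP0OY2R7', offset=8
After 2 (read(3)): returned 'FQO', offset=11
After 3 (seek(+1, CUR)): offset=12
After 4 (seek(-5, CUR)): offset=7
After 5 (tell()): offset=7
After 6 (read(3)): returned '7FQ', offset=10
After 7 (seek(-11, END)): offset=11
After 8 (seek(-4, CUR)): offset=7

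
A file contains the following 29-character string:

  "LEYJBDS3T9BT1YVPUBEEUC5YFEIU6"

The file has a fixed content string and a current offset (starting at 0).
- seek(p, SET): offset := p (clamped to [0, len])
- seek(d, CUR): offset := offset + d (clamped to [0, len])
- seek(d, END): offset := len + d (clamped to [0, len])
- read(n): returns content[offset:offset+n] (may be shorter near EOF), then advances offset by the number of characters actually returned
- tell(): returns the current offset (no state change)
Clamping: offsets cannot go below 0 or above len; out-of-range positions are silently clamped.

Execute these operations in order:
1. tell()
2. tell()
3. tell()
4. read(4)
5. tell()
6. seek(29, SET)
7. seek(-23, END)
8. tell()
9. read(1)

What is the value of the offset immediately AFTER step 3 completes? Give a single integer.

Answer: 0

Derivation:
After 1 (tell()): offset=0
After 2 (tell()): offset=0
After 3 (tell()): offset=0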